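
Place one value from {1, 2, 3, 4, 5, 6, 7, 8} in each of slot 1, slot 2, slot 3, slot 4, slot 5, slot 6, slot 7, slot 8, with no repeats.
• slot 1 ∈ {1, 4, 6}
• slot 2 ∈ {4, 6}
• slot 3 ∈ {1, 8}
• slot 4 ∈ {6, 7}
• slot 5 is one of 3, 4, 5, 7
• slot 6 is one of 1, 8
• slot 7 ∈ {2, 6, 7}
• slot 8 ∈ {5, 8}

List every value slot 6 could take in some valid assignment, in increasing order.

The 8 variables draw from only 8 values {1, 2, 3, 4, 5, 6, 7, 8}, so each is used; only slot 7 can be 2, hence slot 7 = 2.
Among the 7 still-open variables, 3 fits only slot 5 (and all 7 values in {1, 3, 4, 5, 6, 7, 8} must be used), so slot 5 = 3.
Among the 6 still-open variables, 5 fits only slot 8 (and all 6 values in {1, 4, 5, 6, 7, 8} must be used), so slot 8 = 5.
Among the 5 still-open variables, 7 fits only slot 4 (and all 5 values in {1, 4, 6, 7, 8} must be used), so slot 4 = 7.
slot 3 and slot 6 share exactly the 2 values {1, 8}; by pigeonhole those values go to them, so strike 1, 8 from slot 1.
No further eliminations apply; slot 6 can still be any of 1, 8.

1, 8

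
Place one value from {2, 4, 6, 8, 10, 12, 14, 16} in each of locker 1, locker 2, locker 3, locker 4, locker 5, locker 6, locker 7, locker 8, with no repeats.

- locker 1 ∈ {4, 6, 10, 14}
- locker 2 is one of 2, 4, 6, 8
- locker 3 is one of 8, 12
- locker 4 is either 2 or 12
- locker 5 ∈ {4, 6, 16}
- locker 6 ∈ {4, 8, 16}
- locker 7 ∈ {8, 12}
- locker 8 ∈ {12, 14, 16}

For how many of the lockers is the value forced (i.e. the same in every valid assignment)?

3

Among the 8 variables, 10 fits only locker 1 (and all 8 values in {2, 4, 6, 8, 10, 12, 14, 16} must be used), so locker 1 = 10.
The 7 still-open variables draw from only 7 values {2, 4, 6, 8, 12, 14, 16}, so each is used; only locker 8 can be 14, hence locker 8 = 14.
The 2 variables locker 3 and locker 7 are confined to {8, 12}, which locks those values in; drop them from locker 2, locker 4, locker 6.
locker 4's domain is down to {2}, so locker 4 = 2. Eliminate 2 elsewhere: locker 2.
Determined: locker 1=10, locker 4=2, locker 8=14. The other lockers each still have more than one consistent value. That makes 3.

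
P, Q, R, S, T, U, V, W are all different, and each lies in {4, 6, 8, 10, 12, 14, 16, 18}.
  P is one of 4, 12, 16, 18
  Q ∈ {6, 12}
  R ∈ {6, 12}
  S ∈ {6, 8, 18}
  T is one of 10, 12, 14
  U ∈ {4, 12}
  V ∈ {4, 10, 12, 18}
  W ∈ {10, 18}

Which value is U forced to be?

The 8 variables draw from only 8 values {4, 6, 8, 10, 12, 14, 16, 18}, so each is used; only S can be 8, hence S = 8.
The 7 still-open variables draw from only 7 values {4, 6, 10, 12, 14, 16, 18}, so each is used; only T can be 14, hence T = 14.
The 6 still-open variables together cover exactly {4, 6, 10, 12, 16, 18} — 6 values for 6 variables — and 16 appears only in P's list, so P = 16.
Q and R between them cover only {6, 12} — a naked pair. Remove those values from U, V.
So U = 4.

4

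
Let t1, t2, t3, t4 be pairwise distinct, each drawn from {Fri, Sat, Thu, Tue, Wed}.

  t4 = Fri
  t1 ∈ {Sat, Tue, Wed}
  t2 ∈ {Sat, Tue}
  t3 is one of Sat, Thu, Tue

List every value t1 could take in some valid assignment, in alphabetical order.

Sat, Tue, Wed

t4 must be Fri (only option left).
No further eliminations apply; t1 can still be any of Sat, Tue, Wed.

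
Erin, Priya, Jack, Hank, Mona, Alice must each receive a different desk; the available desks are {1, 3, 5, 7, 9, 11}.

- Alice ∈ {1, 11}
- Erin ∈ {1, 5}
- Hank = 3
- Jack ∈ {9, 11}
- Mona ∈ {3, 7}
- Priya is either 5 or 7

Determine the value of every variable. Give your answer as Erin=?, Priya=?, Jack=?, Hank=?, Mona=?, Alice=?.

Hank has just one choice, so Hank = 3. So Mona can't be 3.
Mona's domain is down to {7}, so Mona = 7. Strike 7 from Priya.
Priya must be 5 (only option left). Strike 5 from Erin.
That leaves Erin = 1. Eliminate 1 elsewhere: Alice.
Alice has just one choice, so Alice = 11. Eliminate 11 elsewhere: Jack.
Jack has just one choice, so Jack = 9.

Erin=1, Priya=5, Jack=9, Hank=3, Mona=7, Alice=11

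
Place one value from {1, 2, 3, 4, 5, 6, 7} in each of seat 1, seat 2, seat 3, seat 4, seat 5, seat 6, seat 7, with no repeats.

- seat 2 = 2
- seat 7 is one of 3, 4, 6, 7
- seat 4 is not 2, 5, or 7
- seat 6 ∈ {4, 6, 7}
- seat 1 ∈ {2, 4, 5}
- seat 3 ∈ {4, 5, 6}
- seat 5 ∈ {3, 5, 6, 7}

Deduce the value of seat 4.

seat 2 must be 2 (only option left). So seat 1 can't be 2.
The 6 still-open variables together cover exactly {1, 3, 4, 5, 6, 7} — 6 values for 6 variables — and 1 appears only in seat 4's list, so seat 4 = 1.

1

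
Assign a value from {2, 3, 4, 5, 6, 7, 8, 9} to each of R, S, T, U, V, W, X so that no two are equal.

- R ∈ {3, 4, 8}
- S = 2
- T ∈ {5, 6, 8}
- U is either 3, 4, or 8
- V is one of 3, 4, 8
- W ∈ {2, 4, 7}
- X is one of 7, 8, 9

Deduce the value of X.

9

S's domain is down to {2}, so S = 2. Eliminate 2 elsewhere: W.
R, U, V share exactly the 3 values {3, 4, 8}; by pigeonhole those values go to them, so strike 3, 4, 8 from T, W, X.
W has just one choice, so W = 7. Eliminate 7 elsewhere: X.
So X = 9.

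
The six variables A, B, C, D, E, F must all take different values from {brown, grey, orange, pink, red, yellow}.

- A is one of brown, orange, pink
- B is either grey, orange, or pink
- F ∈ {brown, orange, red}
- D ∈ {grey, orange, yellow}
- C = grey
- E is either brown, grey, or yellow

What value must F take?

C's domain is down to {grey}, so C = grey. Strike grey from B, D, E.
Among the 5 still-open variables, red fits only F (and all 5 values in {brown, orange, pink, red, yellow} must be used), so F = red.

red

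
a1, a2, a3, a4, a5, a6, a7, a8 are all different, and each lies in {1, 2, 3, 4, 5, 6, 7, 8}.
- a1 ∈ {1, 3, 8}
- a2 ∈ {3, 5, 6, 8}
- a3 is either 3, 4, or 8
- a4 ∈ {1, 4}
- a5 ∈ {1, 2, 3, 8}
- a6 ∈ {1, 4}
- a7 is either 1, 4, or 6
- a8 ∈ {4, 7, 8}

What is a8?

7

The 8 variables together cover exactly {1, 2, 3, 4, 5, 6, 7, 8} — 8 values for 8 variables — and 2 appears only in a5's list, so a5 = 2.
The 7 still-open variables draw from only 7 values {1, 3, 4, 5, 6, 7, 8}, so each is used; only a2 can be 5, hence a2 = 5.
Among the 6 still-open variables, 6 fits only a7 (and all 6 values in {1, 3, 4, 6, 7, 8} must be used), so a7 = 6.
Among the 5 still-open variables, 7 fits only a8 (and all 5 values in {1, 3, 4, 7, 8} must be used), so a8 = 7.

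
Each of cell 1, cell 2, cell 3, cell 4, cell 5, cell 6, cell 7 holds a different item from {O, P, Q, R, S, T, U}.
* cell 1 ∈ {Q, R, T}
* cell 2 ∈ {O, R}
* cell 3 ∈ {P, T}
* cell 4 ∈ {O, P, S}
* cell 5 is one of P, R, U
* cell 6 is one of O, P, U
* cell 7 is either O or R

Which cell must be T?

cell 3

The 7 variables draw from only 7 values {O, P, Q, R, S, T, U}, so each is used; only cell 1 can be Q, hence cell 1 = Q.
The 6 still-open variables together cover exactly {O, P, R, S, T, U} — 6 values for 6 variables — and S appears only in cell 4's list, so cell 4 = S.
The 5 still-open variables together cover exactly {O, P, R, T, U} — 5 values for 5 variables — and T appears only in cell 3's list, so cell 3 = T.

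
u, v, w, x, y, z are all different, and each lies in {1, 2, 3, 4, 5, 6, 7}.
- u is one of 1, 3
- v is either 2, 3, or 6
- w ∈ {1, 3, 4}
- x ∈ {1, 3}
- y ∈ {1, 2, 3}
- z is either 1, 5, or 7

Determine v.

u and x between them cover only {1, 3} — a naked pair. Remove those values from v, w, y, z.
That leaves w = 4.
y must be 2 (only option left). Eliminate 2 elsewhere: v.
So v = 6.

6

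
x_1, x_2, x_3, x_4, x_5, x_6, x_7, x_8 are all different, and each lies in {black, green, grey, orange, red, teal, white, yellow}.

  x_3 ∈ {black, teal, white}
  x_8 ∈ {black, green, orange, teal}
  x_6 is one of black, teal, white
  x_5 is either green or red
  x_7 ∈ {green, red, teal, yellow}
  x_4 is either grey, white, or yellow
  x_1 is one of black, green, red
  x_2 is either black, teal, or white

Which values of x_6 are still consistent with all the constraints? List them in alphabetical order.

black, teal, white

The 8 variables draw from only 8 values {black, green, grey, orange, red, teal, white, yellow}, so each is used; only x_4 can be grey, hence x_4 = grey.
Among the 7 still-open variables, orange fits only x_8 (and all 7 values in {black, green, orange, red, teal, white, yellow} must be used), so x_8 = orange.
Among the 6 still-open variables, yellow fits only x_7 (and all 6 values in {black, green, red, teal, white, yellow} must be used), so x_7 = yellow.
The 3 variables x_2, x_3, x_6 are confined to {black, teal, white}, which locks those values in; drop them from x_1.
No further eliminations apply; x_6 can still be any of black, teal, white.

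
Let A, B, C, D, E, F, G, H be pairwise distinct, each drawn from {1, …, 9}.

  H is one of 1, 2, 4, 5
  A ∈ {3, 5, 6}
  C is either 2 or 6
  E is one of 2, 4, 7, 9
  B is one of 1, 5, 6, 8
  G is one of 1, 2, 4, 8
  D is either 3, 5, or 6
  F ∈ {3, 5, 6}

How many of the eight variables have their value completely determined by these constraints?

A, D, F share exactly the 3 values {3, 5, 6}; by pigeonhole those values go to them, so strike 3, 5, 6 from B, C, H.
C's domain is down to {2}, so C = 2. So E, G, H can't be 2.
B, G, H between them cover only {1, 4, 8} — a naked triple. Remove those values from E.
Determined: C=2. The other variables each still have more than one consistent value. That makes 1.

1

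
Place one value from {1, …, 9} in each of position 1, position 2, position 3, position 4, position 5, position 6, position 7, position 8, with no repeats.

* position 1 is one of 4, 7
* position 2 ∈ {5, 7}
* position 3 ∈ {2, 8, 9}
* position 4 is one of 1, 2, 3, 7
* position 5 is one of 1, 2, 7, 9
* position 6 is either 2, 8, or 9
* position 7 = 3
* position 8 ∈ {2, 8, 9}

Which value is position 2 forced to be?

5

position 7's domain is down to {3}, so position 7 = 3. Remove 3 from position 4.
The 7 still-open variables draw from only 7 values {1, 2, 4, 5, 7, 8, 9}, so each is used; only position 1 can be 4, hence position 1 = 4.
Among the 6 still-open variables, 5 fits only position 2 (and all 6 values in {1, 2, 5, 7, 8, 9} must be used), so position 2 = 5.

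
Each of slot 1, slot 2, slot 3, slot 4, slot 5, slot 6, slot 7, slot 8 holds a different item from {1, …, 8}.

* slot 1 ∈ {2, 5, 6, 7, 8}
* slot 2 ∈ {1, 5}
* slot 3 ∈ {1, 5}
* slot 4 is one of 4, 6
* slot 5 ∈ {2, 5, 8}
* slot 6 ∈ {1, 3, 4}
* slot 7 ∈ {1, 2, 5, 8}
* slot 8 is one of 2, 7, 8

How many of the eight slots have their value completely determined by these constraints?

4

Among the 8 variables, 3 fits only slot 6 (and all 8 values in {1, 2, 3, 4, 5, 6, 7, 8} must be used), so slot 6 = 3.
Among the 7 still-open variables, 4 fits only slot 4 (and all 7 values in {1, 2, 4, 5, 6, 7, 8} must be used), so slot 4 = 4.
The 6 still-open variables draw from only 6 values {1, 2, 5, 6, 7, 8}, so each is used; only slot 1 can be 6, hence slot 1 = 6.
Among the 5 still-open variables, 7 fits only slot 8 (and all 5 values in {1, 2, 5, 7, 8} must be used), so slot 8 = 7.
slot 2 and slot 3 share exactly the 2 values {1, 5}; by pigeonhole those values go to them, so strike 1, 5 from slot 5, slot 7.
Determined: slot 1=6, slot 4=4, slot 6=3, slot 8=7. The other slots each still have more than one consistent value. That makes 4.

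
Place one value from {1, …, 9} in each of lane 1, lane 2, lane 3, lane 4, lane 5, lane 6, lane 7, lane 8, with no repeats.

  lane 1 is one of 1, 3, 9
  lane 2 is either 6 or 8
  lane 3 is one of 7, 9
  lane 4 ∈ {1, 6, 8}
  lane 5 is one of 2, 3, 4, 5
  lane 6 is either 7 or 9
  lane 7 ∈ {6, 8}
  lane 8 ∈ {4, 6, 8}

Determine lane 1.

lane 2 and lane 7 share exactly the 2 values {6, 8}; by pigeonhole those values go to them, so strike 6, 8 from lane 4, lane 8.
lane 4 must be 1 (only option left). So lane 1 can't be 1.
lane 8's domain is down to {4}, so lane 8 = 4. Eliminate 4 elsewhere: lane 5.
lane 3 and lane 6 between them cover only {7, 9} — a naked pair. Remove those values from lane 1.
So lane 1 = 3.

3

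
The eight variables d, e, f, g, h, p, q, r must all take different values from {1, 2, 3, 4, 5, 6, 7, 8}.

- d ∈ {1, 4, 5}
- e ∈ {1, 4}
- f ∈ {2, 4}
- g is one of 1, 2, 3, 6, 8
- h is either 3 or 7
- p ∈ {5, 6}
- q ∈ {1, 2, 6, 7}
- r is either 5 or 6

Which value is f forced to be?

The 8 variables draw from only 8 values {1, 2, 3, 4, 5, 6, 7, 8}, so each is used; only g can be 8, hence g = 8.
The 7 still-open variables together cover exactly {1, 2, 3, 4, 5, 6, 7} — 7 values for 7 variables — and 3 appears only in h's list, so h = 3.
The 6 still-open variables together cover exactly {1, 2, 4, 5, 6, 7} — 6 values for 6 variables — and 7 appears only in q's list, so q = 7.
The 5 still-open variables draw from only 5 values {1, 2, 4, 5, 6}, so each is used; only f can be 2, hence f = 2.

2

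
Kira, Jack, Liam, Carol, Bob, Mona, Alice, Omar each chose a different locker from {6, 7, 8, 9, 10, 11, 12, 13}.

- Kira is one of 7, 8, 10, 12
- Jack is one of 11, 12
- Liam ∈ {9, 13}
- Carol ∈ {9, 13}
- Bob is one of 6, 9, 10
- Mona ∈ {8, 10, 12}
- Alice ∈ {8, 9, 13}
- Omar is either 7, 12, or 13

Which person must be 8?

Alice

The 8 variables together cover exactly {6, 7, 8, 9, 10, 11, 12, 13} — 8 values for 8 variables — and 6 appears only in Bob's list, so Bob = 6.
The 7 still-open variables together cover exactly {7, 8, 9, 10, 11, 12, 13} — 7 values for 7 variables — and 11 appears only in Jack's list, so Jack = 11.
The 2 variables Liam and Carol are confined to {9, 13}, which locks those values in; drop them from Alice, Omar.
So 8 goes to Alice.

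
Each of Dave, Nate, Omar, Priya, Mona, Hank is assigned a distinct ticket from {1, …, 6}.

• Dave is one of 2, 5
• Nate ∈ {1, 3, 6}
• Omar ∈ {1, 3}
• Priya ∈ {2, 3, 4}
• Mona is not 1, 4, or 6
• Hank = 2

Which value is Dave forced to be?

Hank has just one choice, so Hank = 2. Strike 2 from Dave, Priya, Mona.
So Dave = 5.

5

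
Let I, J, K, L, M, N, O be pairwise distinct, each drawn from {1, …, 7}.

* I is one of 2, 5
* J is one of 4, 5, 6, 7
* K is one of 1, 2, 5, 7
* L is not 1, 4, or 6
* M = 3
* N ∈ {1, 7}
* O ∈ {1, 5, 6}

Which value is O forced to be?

M must be 3 (only option left). So L can't be 3.
The 6 still-open variables together cover exactly {1, 2, 4, 5, 6, 7} — 6 values for 6 variables — and 4 appears only in J's list, so J = 4.
Among the 5 still-open variables, 6 fits only O (and all 5 values in {1, 2, 5, 6, 7} must be used), so O = 6.

6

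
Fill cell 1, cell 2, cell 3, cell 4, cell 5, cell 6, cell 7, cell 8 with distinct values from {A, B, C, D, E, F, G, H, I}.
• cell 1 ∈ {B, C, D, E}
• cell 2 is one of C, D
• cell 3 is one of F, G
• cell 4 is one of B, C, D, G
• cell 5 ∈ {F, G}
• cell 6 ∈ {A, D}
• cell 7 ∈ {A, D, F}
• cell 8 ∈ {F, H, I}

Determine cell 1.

E

The 2 variables cell 3 and cell 5 are confined to {F, G}, which locks those values in; drop them from cell 4, cell 7, cell 8.
cell 6 and cell 7 between them cover only {A, D} — a naked pair. Remove those values from cell 1, cell 2, cell 4.
cell 2's domain is down to {C}, so cell 2 = C. Strike C from cell 1, cell 4.
cell 4 has just one choice, so cell 4 = B. So cell 1 can't be B.
So cell 1 = E.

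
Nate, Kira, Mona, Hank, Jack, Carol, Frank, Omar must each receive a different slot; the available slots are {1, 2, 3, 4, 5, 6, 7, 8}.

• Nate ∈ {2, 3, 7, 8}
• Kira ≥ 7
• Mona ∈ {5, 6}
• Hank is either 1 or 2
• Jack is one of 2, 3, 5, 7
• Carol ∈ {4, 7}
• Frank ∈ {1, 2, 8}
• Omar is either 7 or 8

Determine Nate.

3

The 8 variables together cover exactly {1, 2, 3, 4, 5, 6, 7, 8} — 8 values for 8 variables — and 4 appears only in Carol's list, so Carol = 4.
The 7 still-open variables draw from only 7 values {1, 2, 3, 5, 6, 7, 8}, so each is used; only Mona can be 6, hence Mona = 6.
The 6 still-open variables together cover exactly {1, 2, 3, 5, 7, 8} — 6 values for 6 variables — and 5 appears only in Jack's list, so Jack = 5.
The 5 still-open variables together cover exactly {1, 2, 3, 7, 8} — 5 values for 5 variables — and 3 appears only in Nate's list, so Nate = 3.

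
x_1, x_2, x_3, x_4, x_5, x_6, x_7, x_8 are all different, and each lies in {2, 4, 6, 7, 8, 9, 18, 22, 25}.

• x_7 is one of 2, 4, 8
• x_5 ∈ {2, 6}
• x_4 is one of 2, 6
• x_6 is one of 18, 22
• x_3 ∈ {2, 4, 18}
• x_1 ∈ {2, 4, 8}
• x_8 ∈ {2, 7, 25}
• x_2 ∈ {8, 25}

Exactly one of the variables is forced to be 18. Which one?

The 8 variables draw from only 8 values {2, 4, 6, 7, 8, 18, 22, 25}, so each is used; only x_8 can be 7, hence x_8 = 7.
The 7 still-open variables draw from only 7 values {2, 4, 6, 8, 18, 22, 25}, so each is used; only x_6 can be 22, hence x_6 = 22.
Among the 6 still-open variables, 18 fits only x_3 (and all 6 values in {2, 4, 6, 8, 18, 25} must be used), so x_3 = 18.

x_3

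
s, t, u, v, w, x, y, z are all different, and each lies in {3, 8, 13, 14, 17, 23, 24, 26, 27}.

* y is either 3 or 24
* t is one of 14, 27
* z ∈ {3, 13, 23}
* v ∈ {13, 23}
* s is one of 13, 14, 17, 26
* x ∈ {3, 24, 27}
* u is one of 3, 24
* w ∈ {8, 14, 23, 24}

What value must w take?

8

u and y between them cover only {3, 24} — a naked pair. Remove those values from w, x, z.
x has just one choice, so x = 27. Eliminate 27 elsewhere: t.
t must be 14 (only option left). So s, w can't be 14.
v and z share exactly the 2 values {13, 23}; by pigeonhole those values go to them, so strike 13, 23 from s, w.
So w = 8.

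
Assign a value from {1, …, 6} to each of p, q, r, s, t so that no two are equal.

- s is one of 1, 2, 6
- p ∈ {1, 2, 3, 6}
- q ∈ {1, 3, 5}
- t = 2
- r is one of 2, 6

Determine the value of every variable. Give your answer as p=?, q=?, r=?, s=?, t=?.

p=3, q=5, r=6, s=1, t=2

t must be 2 (only option left). So p, r, s can't be 2.
r's domain is down to {6}, so r = 6. So p, s can't be 6.
s's domain is down to {1}, so s = 1. Eliminate 1 elsewhere: p, q.
p's domain is down to {3}, so p = 3. Remove 3 from q.
q has just one choice, so q = 5.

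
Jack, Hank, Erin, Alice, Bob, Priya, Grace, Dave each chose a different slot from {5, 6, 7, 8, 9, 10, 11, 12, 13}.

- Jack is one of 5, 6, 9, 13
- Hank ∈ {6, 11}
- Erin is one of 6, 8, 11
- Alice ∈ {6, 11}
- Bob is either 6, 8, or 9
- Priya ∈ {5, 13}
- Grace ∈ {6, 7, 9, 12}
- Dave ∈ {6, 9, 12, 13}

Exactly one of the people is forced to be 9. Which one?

Bob

The 8 variables together cover exactly {5, 6, 7, 8, 9, 11, 12, 13} — 8 values for 8 variables — and 7 appears only in Grace's list, so Grace = 7.
Among the 7 still-open variables, 12 fits only Dave (and all 7 values in {5, 6, 8, 9, 11, 12, 13} must be used), so Dave = 12.
Hank and Alice between them cover only {6, 11} — a naked pair. Remove those values from Jack, Erin, Bob.
Erin has just one choice, so Erin = 8. Strike 8 from Bob.
So 9 goes to Bob.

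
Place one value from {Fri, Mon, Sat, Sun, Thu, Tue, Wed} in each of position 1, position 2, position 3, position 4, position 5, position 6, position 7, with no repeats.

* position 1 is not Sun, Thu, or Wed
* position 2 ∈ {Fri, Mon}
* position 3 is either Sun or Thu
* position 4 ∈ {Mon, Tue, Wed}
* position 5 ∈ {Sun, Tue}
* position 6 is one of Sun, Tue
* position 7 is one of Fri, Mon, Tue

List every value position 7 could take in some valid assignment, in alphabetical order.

Fri, Mon

The 7 variables together cover exactly {Fri, Mon, Sat, Sun, Thu, Tue, Wed} — 7 values for 7 variables — and Sat appears only in position 1's list, so position 1 = Sat.
The 6 still-open variables together cover exactly {Fri, Mon, Sun, Thu, Tue, Wed} — 6 values for 6 variables — and Thu appears only in position 3's list, so position 3 = Thu.
The 5 still-open variables draw from only 5 values {Fri, Mon, Sun, Tue, Wed}, so each is used; only position 4 can be Wed, hence position 4 = Wed.
position 5 and position 6 between them cover only {Sun, Tue} — a naked pair. Remove those values from position 7.
No further eliminations apply; position 7 can still be any of Fri, Mon.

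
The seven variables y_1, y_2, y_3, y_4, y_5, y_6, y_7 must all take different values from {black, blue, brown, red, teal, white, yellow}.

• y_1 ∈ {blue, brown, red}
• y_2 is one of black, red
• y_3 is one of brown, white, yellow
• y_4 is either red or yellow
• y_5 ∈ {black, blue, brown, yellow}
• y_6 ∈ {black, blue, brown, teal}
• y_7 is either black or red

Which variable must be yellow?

y_4

Among the 7 variables, teal fits only y_6 (and all 7 values in {black, blue, brown, red, teal, white, yellow} must be used), so y_6 = teal.
The 6 still-open variables together cover exactly {black, blue, brown, red, white, yellow} — 6 values for 6 variables — and white appears only in y_3's list, so y_3 = white.
y_2 and y_7 share exactly the 2 values {black, red}; by pigeonhole those values go to them, so strike black, red from y_1, y_4, y_5.
So yellow goes to y_4.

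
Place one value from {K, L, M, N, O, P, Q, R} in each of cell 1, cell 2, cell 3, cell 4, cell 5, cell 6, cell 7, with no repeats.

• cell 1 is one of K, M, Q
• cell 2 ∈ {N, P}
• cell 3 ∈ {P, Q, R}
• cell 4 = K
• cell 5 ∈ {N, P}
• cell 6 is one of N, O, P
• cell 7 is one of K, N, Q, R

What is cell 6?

O

cell 4 must be K (only option left). So cell 1, cell 7 can't be K.
The 6 still-open variables together cover exactly {M, N, O, P, Q, R} — 6 values for 6 variables — and M appears only in cell 1's list, so cell 1 = M.
The 5 still-open variables together cover exactly {N, O, P, Q, R} — 5 values for 5 variables — and O appears only in cell 6's list, so cell 6 = O.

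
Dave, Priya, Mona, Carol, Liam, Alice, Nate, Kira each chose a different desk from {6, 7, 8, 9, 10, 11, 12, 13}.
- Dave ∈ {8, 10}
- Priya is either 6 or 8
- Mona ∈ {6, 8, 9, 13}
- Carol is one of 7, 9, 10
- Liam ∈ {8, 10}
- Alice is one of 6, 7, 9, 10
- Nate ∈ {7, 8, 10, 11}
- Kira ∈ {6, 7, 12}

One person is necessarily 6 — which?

Priya

Among the 8 variables, 11 fits only Nate (and all 8 values in {6, 7, 8, 9, 10, 11, 12, 13} must be used), so Nate = 11.
The 7 still-open variables draw from only 7 values {6, 7, 8, 9, 10, 12, 13}, so each is used; only Kira can be 12, hence Kira = 12.
The 6 still-open variables draw from only 6 values {6, 7, 8, 9, 10, 13}, so each is used; only Mona can be 13, hence Mona = 13.
Dave and Liam between them cover only {8, 10} — a naked pair. Remove those values from Priya, Carol, Alice.
So 6 goes to Priya.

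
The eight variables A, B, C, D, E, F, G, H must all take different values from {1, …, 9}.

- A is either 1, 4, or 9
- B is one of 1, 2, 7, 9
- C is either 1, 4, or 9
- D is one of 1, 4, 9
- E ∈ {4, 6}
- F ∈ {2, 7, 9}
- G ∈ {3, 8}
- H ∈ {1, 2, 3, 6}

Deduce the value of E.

6

The 8 variables draw from only 8 values {1, 2, 3, 4, 6, 7, 8, 9}, so each is used; only G can be 8, hence G = 8.
The 7 still-open variables draw from only 7 values {1, 2, 3, 4, 6, 7, 9}, so each is used; only H can be 3, hence H = 3.
The 6 still-open variables draw from only 6 values {1, 2, 4, 6, 7, 9}, so each is used; only E can be 6, hence E = 6.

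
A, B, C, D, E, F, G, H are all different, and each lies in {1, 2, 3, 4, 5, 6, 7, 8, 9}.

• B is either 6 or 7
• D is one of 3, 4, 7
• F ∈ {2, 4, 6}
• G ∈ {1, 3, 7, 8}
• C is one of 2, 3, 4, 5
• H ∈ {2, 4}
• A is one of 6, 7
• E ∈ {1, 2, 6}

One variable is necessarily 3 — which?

D

The 8 variables together cover exactly {1, 2, 3, 4, 5, 6, 7, 8} — 8 values for 8 variables — and 5 appears only in C's list, so C = 5.
The 7 still-open variables draw from only 7 values {1, 2, 3, 4, 6, 7, 8}, so each is used; only G can be 8, hence G = 8.
Among the 6 still-open variables, 1 fits only E (and all 6 values in {1, 2, 3, 4, 6, 7} must be used), so E = 1.
Among the 5 still-open variables, 3 fits only D (and all 5 values in {2, 3, 4, 6, 7} must be used), so D = 3.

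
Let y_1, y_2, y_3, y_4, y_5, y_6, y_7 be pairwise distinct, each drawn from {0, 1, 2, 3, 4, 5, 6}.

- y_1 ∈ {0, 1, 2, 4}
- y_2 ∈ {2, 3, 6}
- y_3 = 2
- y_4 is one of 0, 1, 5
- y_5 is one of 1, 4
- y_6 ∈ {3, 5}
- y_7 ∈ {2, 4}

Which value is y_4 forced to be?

5

y_3 must be 2 (only option left). Strike 2 from y_1, y_2, y_7.
y_7's domain is down to {4}, so y_7 = 4. Eliminate 4 elsewhere: y_1, y_5.
That leaves y_5 = 1. Strike 1 from y_1, y_4.
y_1 must be 0 (only option left). Remove 0 from y_4.
So y_4 = 5.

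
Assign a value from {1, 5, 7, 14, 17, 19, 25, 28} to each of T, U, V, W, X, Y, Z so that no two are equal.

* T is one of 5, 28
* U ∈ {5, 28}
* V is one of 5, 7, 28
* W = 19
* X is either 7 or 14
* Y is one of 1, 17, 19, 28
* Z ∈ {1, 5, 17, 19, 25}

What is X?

14

W must be 19 (only option left). Strike 19 from Y, Z.
The 2 variables T and U are confined to {5, 28}, which locks those values in; drop them from V, Y, Z.
That leaves V = 7. So X can't be 7.
So X = 14.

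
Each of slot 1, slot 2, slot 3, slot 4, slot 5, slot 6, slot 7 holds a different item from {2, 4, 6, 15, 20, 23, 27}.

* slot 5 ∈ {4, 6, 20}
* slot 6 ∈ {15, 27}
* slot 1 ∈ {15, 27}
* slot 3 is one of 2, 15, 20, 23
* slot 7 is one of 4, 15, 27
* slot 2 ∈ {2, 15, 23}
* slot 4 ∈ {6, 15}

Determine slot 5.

slot 1 and slot 6 share exactly the 2 values {15, 27}; by pigeonhole those values go to them, so strike 15, 27 from slot 2, slot 3, slot 4, slot 7.
slot 4 has just one choice, so slot 4 = 6. Remove 6 from slot 5.
slot 7 must be 4 (only option left). Strike 4 from slot 5.
So slot 5 = 20.

20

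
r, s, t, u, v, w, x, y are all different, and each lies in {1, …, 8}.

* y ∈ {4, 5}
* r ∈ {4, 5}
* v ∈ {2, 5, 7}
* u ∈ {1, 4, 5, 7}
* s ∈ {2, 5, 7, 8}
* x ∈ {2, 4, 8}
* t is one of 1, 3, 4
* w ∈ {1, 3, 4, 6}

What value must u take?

1

The 8 variables together cover exactly {1, 2, 3, 4, 5, 6, 7, 8} — 8 values for 8 variables — and 6 appears only in w's list, so w = 6.
The 7 still-open variables together cover exactly {1, 2, 3, 4, 5, 7, 8} — 7 values for 7 variables — and 3 appears only in t's list, so t = 3.
Among the 6 still-open variables, 1 fits only u (and all 6 values in {1, 2, 4, 5, 7, 8} must be used), so u = 1.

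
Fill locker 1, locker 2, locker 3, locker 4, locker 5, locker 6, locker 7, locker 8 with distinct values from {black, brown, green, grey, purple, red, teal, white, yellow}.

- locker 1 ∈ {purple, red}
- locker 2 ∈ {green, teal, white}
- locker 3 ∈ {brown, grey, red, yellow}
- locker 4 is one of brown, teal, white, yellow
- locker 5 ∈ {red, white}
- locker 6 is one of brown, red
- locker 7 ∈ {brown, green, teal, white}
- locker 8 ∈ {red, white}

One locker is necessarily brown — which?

locker 6

Among the 8 variables, grey fits only locker 3 (and all 8 values in {brown, green, grey, purple, red, teal, white, yellow} must be used), so locker 3 = grey.
Among the 7 still-open variables, purple fits only locker 1 (and all 7 values in {brown, green, purple, red, teal, white, yellow} must be used), so locker 1 = purple.
Among the 6 still-open variables, yellow fits only locker 4 (and all 6 values in {brown, green, red, teal, white, yellow} must be used), so locker 4 = yellow.
locker 5 and locker 8 share exactly the 2 values {red, white}; by pigeonhole those values go to them, so strike red, white from locker 2, locker 6, locker 7.
So brown goes to locker 6.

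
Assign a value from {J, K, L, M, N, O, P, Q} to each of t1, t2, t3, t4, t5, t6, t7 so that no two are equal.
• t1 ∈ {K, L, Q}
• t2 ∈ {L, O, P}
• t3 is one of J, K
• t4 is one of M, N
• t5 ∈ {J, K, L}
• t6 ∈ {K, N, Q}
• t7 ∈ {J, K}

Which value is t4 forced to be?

t3 and t7 share exactly the 2 values {J, K}; by pigeonhole those values go to them, so strike J, K from t1, t5, t6.
t5 has just one choice, so t5 = L. Strike L from t1, t2.
t1 has just one choice, so t1 = Q. Strike Q from t6.
That leaves t6 = N. Strike N from t4.
So t4 = M.

M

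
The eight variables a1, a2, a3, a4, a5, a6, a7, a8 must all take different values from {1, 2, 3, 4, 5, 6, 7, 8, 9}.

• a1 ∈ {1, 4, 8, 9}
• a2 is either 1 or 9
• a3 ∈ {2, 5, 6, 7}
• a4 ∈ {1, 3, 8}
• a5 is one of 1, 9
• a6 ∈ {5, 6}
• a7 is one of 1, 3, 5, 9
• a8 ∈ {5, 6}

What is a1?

4

a2 and a5 share exactly the 2 values {1, 9}; by pigeonhole those values go to them, so strike 1, 9 from a1, a4, a7.
a6 and a8 share exactly the 2 values {5, 6}; by pigeonhole those values go to them, so strike 5, 6 from a3, a7.
That leaves a7 = 3. Eliminate 3 elsewhere: a4.
That leaves a4 = 8. Eliminate 8 elsewhere: a1.
So a1 = 4.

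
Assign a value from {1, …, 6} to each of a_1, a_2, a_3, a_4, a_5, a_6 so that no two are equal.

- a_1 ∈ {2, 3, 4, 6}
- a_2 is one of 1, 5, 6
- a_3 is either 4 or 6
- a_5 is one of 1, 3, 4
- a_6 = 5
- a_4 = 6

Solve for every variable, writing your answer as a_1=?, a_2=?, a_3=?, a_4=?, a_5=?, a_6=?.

a_4 must be 6 (only option left). Remove 6 from a_1, a_2, a_3.
a_6's domain is down to {5}, so a_6 = 5. Remove 5 from a_2.
a_2 has just one choice, so a_2 = 1. So a_5 can't be 1.
a_3 has just one choice, so a_3 = 4. Strike 4 from a_1, a_5.
That leaves a_5 = 3. Remove 3 from a_1.
That leaves a_1 = 2.

a_1=2, a_2=1, a_3=4, a_4=6, a_5=3, a_6=5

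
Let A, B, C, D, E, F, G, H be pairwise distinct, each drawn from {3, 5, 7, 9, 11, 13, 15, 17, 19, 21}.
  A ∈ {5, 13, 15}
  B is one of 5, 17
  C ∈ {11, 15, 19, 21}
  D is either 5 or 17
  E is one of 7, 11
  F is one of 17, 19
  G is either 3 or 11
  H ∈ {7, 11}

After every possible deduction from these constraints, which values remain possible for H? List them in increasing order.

7, 11

B and D share exactly the 2 values {5, 17}; by pigeonhole those values go to them, so strike 5, 17 from A, F.
F has just one choice, so F = 19. Strike 19 from C.
E and H share exactly the 2 values {7, 11}; by pigeonhole those values go to them, so strike 7, 11 from C, G.
That leaves G = 3.
No further eliminations apply; H can still be any of 7, 11.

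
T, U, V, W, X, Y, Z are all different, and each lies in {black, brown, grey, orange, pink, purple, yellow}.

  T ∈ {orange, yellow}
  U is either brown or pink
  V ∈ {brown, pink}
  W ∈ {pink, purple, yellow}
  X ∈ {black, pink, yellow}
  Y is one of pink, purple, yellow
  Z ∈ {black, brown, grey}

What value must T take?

orange

The 7 variables together cover exactly {black, brown, grey, orange, pink, purple, yellow} — 7 values for 7 variables — and grey appears only in Z's list, so Z = grey.
Among the 6 still-open variables, black fits only X (and all 6 values in {black, brown, orange, pink, purple, yellow} must be used), so X = black.
Among the 5 still-open variables, orange fits only T (and all 5 values in {brown, orange, pink, purple, yellow} must be used), so T = orange.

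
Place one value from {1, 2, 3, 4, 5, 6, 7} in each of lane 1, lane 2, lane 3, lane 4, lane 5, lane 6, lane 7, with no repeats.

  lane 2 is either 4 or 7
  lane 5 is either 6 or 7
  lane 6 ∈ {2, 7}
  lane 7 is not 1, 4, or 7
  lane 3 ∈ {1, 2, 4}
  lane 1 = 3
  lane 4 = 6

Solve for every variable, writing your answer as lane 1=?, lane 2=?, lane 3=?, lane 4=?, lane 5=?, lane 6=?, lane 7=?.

lane 1=3, lane 2=4, lane 3=1, lane 4=6, lane 5=7, lane 6=2, lane 7=5

lane 1's domain is down to {3}, so lane 1 = 3. So lane 7 can't be 3.
lane 4 has just one choice, so lane 4 = 6. Strike 6 from lane 5, lane 7.
That leaves lane 5 = 7. Remove 7 from lane 2, lane 6.
lane 6 must be 2 (only option left). Remove 2 from lane 3, lane 7.
That leaves lane 7 = 5.
lane 2's domain is down to {4}, so lane 2 = 4. Remove 4 from lane 3.
lane 3 must be 1 (only option left).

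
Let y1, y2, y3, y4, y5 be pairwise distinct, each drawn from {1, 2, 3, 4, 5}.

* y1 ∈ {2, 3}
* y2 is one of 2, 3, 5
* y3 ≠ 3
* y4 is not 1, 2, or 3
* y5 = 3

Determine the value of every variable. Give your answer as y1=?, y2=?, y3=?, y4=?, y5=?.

y5 must be 3 (only option left). Strike 3 from y1, y2.
y1 must be 2 (only option left). Strike 2 from y2, y3.
y2 has just one choice, so y2 = 5. Eliminate 5 elsewhere: y3, y4.
y4 must be 4 (only option left). Strike 4 from y3.
y3's domain is down to {1}, so y3 = 1.

y1=2, y2=5, y3=1, y4=4, y5=3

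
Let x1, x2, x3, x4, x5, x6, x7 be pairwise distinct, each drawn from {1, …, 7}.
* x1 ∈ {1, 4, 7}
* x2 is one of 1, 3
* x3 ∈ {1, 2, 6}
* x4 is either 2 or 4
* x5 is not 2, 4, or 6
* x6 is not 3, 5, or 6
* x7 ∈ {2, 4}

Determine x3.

6

Among the 7 variables, 5 fits only x5 (and all 7 values in {1, 2, 3, 4, 5, 6, 7} must be used), so x5 = 5.
The 6 still-open variables together cover exactly {1, 2, 3, 4, 6, 7} — 6 values for 6 variables — and 3 appears only in x2's list, so x2 = 3.
Among the 5 still-open variables, 6 fits only x3 (and all 5 values in {1, 2, 4, 6, 7} must be used), so x3 = 6.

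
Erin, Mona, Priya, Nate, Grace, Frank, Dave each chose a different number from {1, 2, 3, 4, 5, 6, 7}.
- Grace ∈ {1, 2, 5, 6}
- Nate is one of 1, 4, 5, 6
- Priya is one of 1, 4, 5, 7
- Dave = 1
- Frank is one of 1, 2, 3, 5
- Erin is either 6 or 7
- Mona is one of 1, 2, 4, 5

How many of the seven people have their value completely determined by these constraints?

Dave has just one choice, so Dave = 1. Remove 1 from Mona, Priya, Nate, Grace, Frank.
The 6 still-open variables draw from only 6 values {2, 3, 4, 5, 6, 7}, so each is used; only Frank can be 3, hence Frank = 3.
Determined: Frank=3, Dave=1. The other people each still have more than one consistent value. That makes 2.

2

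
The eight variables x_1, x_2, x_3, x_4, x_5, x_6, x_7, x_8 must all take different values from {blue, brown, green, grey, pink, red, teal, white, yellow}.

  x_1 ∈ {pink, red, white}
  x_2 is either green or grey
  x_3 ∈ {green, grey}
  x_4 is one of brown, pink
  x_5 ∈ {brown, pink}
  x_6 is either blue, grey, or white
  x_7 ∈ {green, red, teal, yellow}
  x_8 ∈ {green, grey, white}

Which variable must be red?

x_2 and x_3 share exactly the 2 values {green, grey}; by pigeonhole those values go to them, so strike green, grey from x_6, x_7, x_8.
x_8's domain is down to {white}, so x_8 = white. So x_1, x_6 can't be white.
x_6 must be blue (only option left).
x_4 and x_5 between them cover only {brown, pink} — a naked pair. Remove those values from x_1.
So red goes to x_1.

x_1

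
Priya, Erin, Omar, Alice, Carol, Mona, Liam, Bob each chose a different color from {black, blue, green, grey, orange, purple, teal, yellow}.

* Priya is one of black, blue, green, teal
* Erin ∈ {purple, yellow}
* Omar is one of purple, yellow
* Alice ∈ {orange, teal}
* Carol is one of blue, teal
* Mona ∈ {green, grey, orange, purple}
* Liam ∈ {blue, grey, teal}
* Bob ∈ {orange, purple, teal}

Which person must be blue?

Carol

The 8 variables together cover exactly {black, blue, green, grey, orange, purple, teal, yellow} — 8 values for 8 variables — and black appears only in Priya's list, so Priya = black.
The 7 still-open variables draw from only 7 values {blue, green, grey, orange, purple, teal, yellow}, so each is used; only Mona can be green, hence Mona = green.
The 6 still-open variables draw from only 6 values {blue, grey, orange, purple, teal, yellow}, so each is used; only Liam can be grey, hence Liam = grey.
Among the 5 still-open variables, blue fits only Carol (and all 5 values in {blue, orange, purple, teal, yellow} must be used), so Carol = blue.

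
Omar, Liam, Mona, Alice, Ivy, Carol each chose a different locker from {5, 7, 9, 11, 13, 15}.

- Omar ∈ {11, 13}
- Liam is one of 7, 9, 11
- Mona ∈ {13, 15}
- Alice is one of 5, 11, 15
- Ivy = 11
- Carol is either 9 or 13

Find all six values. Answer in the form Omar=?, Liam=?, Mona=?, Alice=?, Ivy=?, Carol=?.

Omar=13, Liam=7, Mona=15, Alice=5, Ivy=11, Carol=9

Ivy's domain is down to {11}, so Ivy = 11. Strike 11 from Omar, Liam, Alice.
Omar must be 13 (only option left). Eliminate 13 elsewhere: Mona, Carol.
Mona's domain is down to {15}, so Mona = 15. Eliminate 15 elsewhere: Alice.
Alice has just one choice, so Alice = 5.
That leaves Carol = 9. So Liam can't be 9.
Liam's domain is down to {7}, so Liam = 7.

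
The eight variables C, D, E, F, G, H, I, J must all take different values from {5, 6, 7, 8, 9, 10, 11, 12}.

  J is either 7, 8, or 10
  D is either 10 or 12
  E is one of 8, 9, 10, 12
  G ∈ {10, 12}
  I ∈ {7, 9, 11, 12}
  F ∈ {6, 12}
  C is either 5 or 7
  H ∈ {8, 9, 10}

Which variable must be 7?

The 8 variables together cover exactly {5, 6, 7, 8, 9, 10, 11, 12} — 8 values for 8 variables — and 5 appears only in C's list, so C = 5.
Among the 7 still-open variables, 6 fits only F (and all 7 values in {6, 7, 8, 9, 10, 11, 12} must be used), so F = 6.
Among the 6 still-open variables, 11 fits only I (and all 6 values in {7, 8, 9, 10, 11, 12} must be used), so I = 11.
The 5 still-open variables draw from only 5 values {7, 8, 9, 10, 12}, so each is used; only J can be 7, hence J = 7.

J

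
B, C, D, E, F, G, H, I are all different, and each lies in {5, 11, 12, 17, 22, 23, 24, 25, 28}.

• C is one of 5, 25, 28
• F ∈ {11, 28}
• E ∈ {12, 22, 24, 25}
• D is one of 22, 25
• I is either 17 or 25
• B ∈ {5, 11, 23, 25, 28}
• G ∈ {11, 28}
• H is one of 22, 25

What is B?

23

D and H between them cover only {22, 25} — a naked pair. Remove those values from B, C, E, I.
That leaves I = 17.
F and G share exactly the 2 values {11, 28}; by pigeonhole those values go to them, so strike 11, 28 from B, C.
C's domain is down to {5}, so C = 5. Remove 5 from B.
So B = 23.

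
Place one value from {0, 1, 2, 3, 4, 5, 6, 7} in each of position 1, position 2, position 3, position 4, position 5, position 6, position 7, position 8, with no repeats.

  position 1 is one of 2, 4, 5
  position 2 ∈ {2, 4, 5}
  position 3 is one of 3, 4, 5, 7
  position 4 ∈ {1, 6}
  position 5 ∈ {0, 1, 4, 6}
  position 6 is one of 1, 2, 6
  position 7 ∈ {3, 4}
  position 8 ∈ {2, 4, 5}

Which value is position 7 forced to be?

3

The 8 variables draw from only 8 values {0, 1, 2, 3, 4, 5, 6, 7}, so each is used; only position 5 can be 0, hence position 5 = 0.
The 7 still-open variables draw from only 7 values {1, 2, 3, 4, 5, 6, 7}, so each is used; only position 3 can be 7, hence position 3 = 7.
The 6 still-open variables draw from only 6 values {1, 2, 3, 4, 5, 6}, so each is used; only position 7 can be 3, hence position 7 = 3.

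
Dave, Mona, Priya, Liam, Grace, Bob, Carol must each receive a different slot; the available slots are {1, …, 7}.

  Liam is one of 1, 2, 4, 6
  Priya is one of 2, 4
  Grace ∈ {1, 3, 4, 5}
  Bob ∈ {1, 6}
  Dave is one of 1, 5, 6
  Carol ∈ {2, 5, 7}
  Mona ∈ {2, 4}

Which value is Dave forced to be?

The 7 variables together cover exactly {1, 2, 3, 4, 5, 6, 7} — 7 values for 7 variables — and 3 appears only in Grace's list, so Grace = 3.
The 6 still-open variables draw from only 6 values {1, 2, 4, 5, 6, 7}, so each is used; only Carol can be 7, hence Carol = 7.
Among the 5 still-open variables, 5 fits only Dave (and all 5 values in {1, 2, 4, 5, 6} must be used), so Dave = 5.

5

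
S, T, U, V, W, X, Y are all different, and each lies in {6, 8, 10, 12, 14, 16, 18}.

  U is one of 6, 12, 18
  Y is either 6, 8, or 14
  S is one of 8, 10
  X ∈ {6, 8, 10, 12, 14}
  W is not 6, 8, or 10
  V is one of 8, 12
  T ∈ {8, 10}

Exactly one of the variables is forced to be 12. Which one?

The 7 variables draw from only 7 values {6, 8, 10, 12, 14, 16, 18}, so each is used; only W can be 16, hence W = 16.
Among the 6 still-open variables, 18 fits only U (and all 6 values in {6, 8, 10, 12, 14, 18} must be used), so U = 18.
S and T between them cover only {8, 10} — a naked pair. Remove those values from V, X, Y.
So 12 goes to V.

V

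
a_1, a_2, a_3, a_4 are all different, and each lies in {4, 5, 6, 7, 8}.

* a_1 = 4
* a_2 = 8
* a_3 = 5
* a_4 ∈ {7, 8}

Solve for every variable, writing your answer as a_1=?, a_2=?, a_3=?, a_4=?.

a_1=4, a_2=8, a_3=5, a_4=7

a_1 has just one choice, so a_1 = 4.
That leaves a_2 = 8. Strike 8 from a_4.
That leaves a_3 = 5.
a_4's domain is down to {7}, so a_4 = 7.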